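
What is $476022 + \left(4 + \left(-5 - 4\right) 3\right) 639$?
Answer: $461325$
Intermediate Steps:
$476022 + \left(4 + \left(-5 - 4\right) 3\right) 639 = 476022 + \left(4 - 27\right) 639 = 476022 - 14697 = 461325$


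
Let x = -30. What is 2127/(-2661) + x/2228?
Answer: -803131/988118 ≈ -0.81279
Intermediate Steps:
2127/(-2661) + x/2228 = 2127/(-2661) - 30/2228 = 2127*(-1/2661) - 30*1/2228 = -709/887 - 15/1114 = -803131/988118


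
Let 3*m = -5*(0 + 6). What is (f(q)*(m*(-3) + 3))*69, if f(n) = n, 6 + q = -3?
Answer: -20493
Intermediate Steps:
q = -9 (q = -6 - 3 = -9)
m = -10 (m = (-5*(0 + 6))/3 = (-5*6)/3 = (1/3)*(-30) = -10)
(f(q)*(m*(-3) + 3))*69 = -9*(-10*(-3) + 3)*69 = -9*(30 + 3)*69 = -9*33*69 = -297*69 = -20493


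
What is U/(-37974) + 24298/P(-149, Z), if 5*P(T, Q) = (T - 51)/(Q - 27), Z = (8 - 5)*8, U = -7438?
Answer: 692093569/379740 ≈ 1822.5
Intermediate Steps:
Z = 24 (Z = 3*8 = 24)
P(T, Q) = (-51 + T)/(5*(-27 + Q)) (P(T, Q) = ((T - 51)/(Q - 27))/5 = ((-51 + T)/(-27 + Q))/5 = (-51 + T)/(5*(-27 + Q)))
U/(-37974) + 24298/P(-149, Z) = -7438/(-37974) + 24298/(((-51 - 149)/(5*(-27 + 24)))) = -7438*(-1/37974) + 24298/(((1/5)*(-200)/(-3))) = 3719/18987 + 24298/(((1/5)*(-1/3)*(-200))) = 3719/18987 + 24298/(40/3) = 3719/18987 + 24298*(3/40) = 3719/18987 + 36447/20 = 692093569/379740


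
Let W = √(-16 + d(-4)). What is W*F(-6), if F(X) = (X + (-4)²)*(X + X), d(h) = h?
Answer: -240*I*√5 ≈ -536.66*I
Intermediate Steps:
F(X) = 2*X*(16 + X) (F(X) = (X + 16)*(2*X) = (16 + X)*(2*X) = 2*X*(16 + X))
W = 2*I*√5 (W = √(-16 - 4) = √(-20) = 2*I*√5 ≈ 4.4721*I)
W*F(-6) = (2*I*√5)*(2*(-6)*(16 - 6)) = (2*I*√5)*(2*(-6)*10) = (2*I*√5)*(-120) = -240*I*√5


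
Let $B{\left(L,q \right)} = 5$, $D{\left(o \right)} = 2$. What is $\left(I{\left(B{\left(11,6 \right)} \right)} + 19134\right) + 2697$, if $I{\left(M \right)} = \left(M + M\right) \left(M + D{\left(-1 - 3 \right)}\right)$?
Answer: $21901$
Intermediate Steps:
$I{\left(M \right)} = 2 M \left(2 + M\right)$ ($I{\left(M \right)} = \left(M + M\right) \left(M + 2\right) = 2 M \left(2 + M\right)$)
$\left(I{\left(B{\left(11,6 \right)} \right)} + 19134\right) + 2697 = \left(2 \cdot 5 \left(2 + 5\right) + 19134\right) + 2697 = \left(2 \cdot 5 \cdot 7 + 19134\right) + 2697 = \left(70 + 19134\right) + 2697 = 19204 + 2697 = 21901$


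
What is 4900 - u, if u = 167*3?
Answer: 4399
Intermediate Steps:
u = 501
4900 - u = 4900 - 1*501 = 4900 - 501 = 4399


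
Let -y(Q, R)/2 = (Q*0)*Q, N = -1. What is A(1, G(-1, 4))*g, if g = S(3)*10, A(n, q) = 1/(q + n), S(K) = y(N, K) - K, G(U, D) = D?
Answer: -6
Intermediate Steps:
y(Q, R) = 0 (y(Q, R) = -2*Q*0*Q = -0*Q = -2*0 = 0)
S(K) = -K (S(K) = 0 - K = -K)
A(n, q) = 1/(n + q)
g = -30 (g = -1*3*10 = -3*10 = -30)
A(1, G(-1, 4))*g = -30/(1 + 4) = -30/5 = (⅕)*(-30) = -6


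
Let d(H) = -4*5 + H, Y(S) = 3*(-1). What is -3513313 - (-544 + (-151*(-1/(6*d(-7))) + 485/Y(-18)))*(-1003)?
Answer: -683969113/162 ≈ -4.2220e+6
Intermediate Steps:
Y(S) = -3
d(H) = -20 + H
-3513313 - (-544 + (-151*(-1/(6*d(-7))) + 485/Y(-18)))*(-1003) = -3513313 - (-544 + (-151*(-1/(6*(-20 - 7))) + 485/(-3)))*(-1003) = -3513313 - (-544 + (-151/((-27*(-6))) + 485*(-1/3)))*(-1003) = -3513313 - (-544 + (-151/162 - 485/3))*(-1003) = -3513313 - (-544 - 26341/162)*(-1003) = -3513313 - (-114469)*(-1003)/162 = -3513313 - 1*114812407/162 = -3513313 - 114812407/162 = -683969113/162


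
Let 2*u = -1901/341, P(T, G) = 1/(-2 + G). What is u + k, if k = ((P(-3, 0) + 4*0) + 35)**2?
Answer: 1619699/1364 ≈ 1187.5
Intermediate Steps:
u = -1901/682 (u = (-1901/341)/2 = (-1901*1/341)/2 = (1/2)*(-1901/341) = -1901/682 ≈ -2.7874)
k = 4761/4 (k = ((1/(-2 + 0) + 4*0) + 35)**2 = ((1/(-2) + 0) + 35)**2 = ((-1/2 + 0) + 35)**2 = (-1/2 + 35)**2 = (69/2)**2 = 4761/4 ≈ 1190.3)
u + k = -1901/682 + 4761/4 = 1619699/1364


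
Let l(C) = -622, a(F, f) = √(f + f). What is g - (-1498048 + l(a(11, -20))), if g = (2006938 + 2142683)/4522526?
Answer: 6777778190041/4522526 ≈ 1.4987e+6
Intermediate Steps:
a(F, f) = √2*√f (a(F, f) = √(2*f) = √2*√f)
g = 4149621/4522526 (g = 4149621*(1/4522526) = 4149621/4522526 ≈ 0.91755)
g - (-1498048 + l(a(11, -20))) = 4149621/4522526 - (-1498048 - 622) = 4149621/4522526 - 1*(-1498670) = 4149621/4522526 + 1498670 = 6777778190041/4522526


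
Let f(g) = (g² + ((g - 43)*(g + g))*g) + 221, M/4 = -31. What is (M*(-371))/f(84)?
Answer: 1484/18899 ≈ 0.078523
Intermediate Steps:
M = -124 (M = 4*(-31) = -124)
f(g) = 221 + g² + 2*g²*(-43 + g) (f(g) = (g² + ((-43 + g)*(2*g))*g) + 221 = (g² + (2*g*(-43 + g))*g) + 221 = (g² + 2*g²*(-43 + g)) + 221 = 221 + g² + 2*g²*(-43 + g))
(M*(-371))/f(84) = (-124*(-371))/(221 - 85*84² + 2*84³) = 46004/(221 - 85*7056 + 2*592704) = 46004/(221 - 599760 + 1185408) = 46004/585869 = 46004*(1/585869) = 1484/18899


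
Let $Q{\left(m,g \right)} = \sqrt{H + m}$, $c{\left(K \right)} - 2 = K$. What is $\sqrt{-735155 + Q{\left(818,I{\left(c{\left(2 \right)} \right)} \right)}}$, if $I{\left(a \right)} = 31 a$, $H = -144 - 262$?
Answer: $\sqrt{-735155 + 2 \sqrt{103}} \approx 857.4 i$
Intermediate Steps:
$H = -406$
$c{\left(K \right)} = 2 + K$
$Q{\left(m,g \right)} = \sqrt{-406 + m}$
$\sqrt{-735155 + Q{\left(818,I{\left(c{\left(2 \right)} \right)} \right)}} = \sqrt{-735155 + \sqrt{-406 + 818}} = \sqrt{-735155 + \sqrt{412}} = \sqrt{-735155 + 2 \sqrt{103}}$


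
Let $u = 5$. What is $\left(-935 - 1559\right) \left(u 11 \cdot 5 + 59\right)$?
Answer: $-832996$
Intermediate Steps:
$\left(-935 - 1559\right) \left(u 11 \cdot 5 + 59\right) = \left(-935 - 1559\right) \left(5 \cdot 11 \cdot 5 + 59\right) = - 2494 \left(55 \cdot 5 + 59\right) = - 2494 \left(275 + 59\right) = \left(-2494\right) 334 = -832996$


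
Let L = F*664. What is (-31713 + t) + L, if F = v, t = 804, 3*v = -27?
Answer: -36885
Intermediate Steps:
v = -9 (v = (⅓)*(-27) = -9)
F = -9
L = -5976 (L = -9*664 = -5976)
(-31713 + t) + L = (-31713 + 804) - 5976 = -30909 - 5976 = -36885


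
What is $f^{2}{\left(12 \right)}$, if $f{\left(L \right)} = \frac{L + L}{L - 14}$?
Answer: $144$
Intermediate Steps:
$f{\left(L \right)} = \frac{2 L}{-14 + L}$
$f^{2}{\left(12 \right)} = \left(2 \cdot 12 \frac{1}{-14 + 12}\right)^{2} = \left(2 \cdot 12 \frac{1}{-2}\right)^{2} = \left(2 \cdot 12 \left(- \frac{1}{2}\right)\right)^{2} = \left(-12\right)^{2} = 144$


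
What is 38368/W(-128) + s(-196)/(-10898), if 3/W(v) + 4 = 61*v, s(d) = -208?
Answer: -544411072024/5449 ≈ -9.9910e+7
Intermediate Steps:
W(v) = 3/(-4 + 61*v)
38368/W(-128) + s(-196)/(-10898) = 38368/((3/(-4 + 61*(-128)))) - 208/(-10898) = 38368/((3/(-4 - 7808))) - 208*(-1/10898) = 38368/((3/(-7812))) + 104/5449 = 38368/((3*(-1/7812))) + 104/5449 = 38368/(-1/2604) + 104/5449 = 38368*(-2604) + 104/5449 = -99910272 + 104/5449 = -544411072024/5449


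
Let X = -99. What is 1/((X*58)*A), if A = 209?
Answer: -1/1200078 ≈ -8.3328e-7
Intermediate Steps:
1/((X*58)*A) = 1/(-99*58*209) = 1/(-5742*209) = 1/(-1200078) = -1/1200078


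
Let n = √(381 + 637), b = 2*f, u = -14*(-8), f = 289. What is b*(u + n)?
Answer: 64736 + 578*√1018 ≈ 83178.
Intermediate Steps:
u = 112
b = 578 (b = 2*289 = 578)
n = √1018 ≈ 31.906
b*(u + n) = 578*(112 + √1018) = 64736 + 578*√1018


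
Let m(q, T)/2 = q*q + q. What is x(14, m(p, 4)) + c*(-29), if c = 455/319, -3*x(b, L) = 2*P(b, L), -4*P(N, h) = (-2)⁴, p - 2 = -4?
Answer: -1277/33 ≈ -38.697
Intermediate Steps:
p = -2 (p = 2 - 4 = -2)
m(q, T) = 2*q + 2*q² (m(q, T) = 2*(q*q + q) = 2*(q² + q) = 2*(q + q²) = 2*q + 2*q²)
P(N, h) = -4 (P(N, h) = -¼*(-2)⁴ = -¼*16 = -4)
x(b, L) = 8/3 (x(b, L) = -2*(-4)/3 = -⅓*(-8) = 8/3)
c = 455/319 (c = 455*(1/319) = 455/319 ≈ 1.4263)
x(14, m(p, 4)) + c*(-29) = 8/3 + (455/319)*(-29) = 8/3 - 455/11 = -1277/33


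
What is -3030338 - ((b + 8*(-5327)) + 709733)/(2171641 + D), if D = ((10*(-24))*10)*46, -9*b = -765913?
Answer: -8030902733584/2650167 ≈ -3.0303e+6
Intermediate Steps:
b = 765913/9 (b = -1/9*(-765913) = 765913/9 ≈ 85102.)
D = -110400 (D = -240*10*46 = -2400*46 = -110400)
-3030338 - ((b + 8*(-5327)) + 709733)/(2171641 + D) = -3030338 - ((765913/9 + 8*(-5327)) + 709733)/(2171641 - 110400) = -3030338 - ((765913/9 - 42616) + 709733)/2061241 = -3030338 - (382369/9 + 709733)/2061241 = -3030338 - 6769966/(9*2061241) = -3030338 - 1*967138/2650167 = -3030338 - 967138/2650167 = -8030902733584/2650167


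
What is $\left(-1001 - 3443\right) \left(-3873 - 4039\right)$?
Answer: $35160928$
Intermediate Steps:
$\left(-1001 - 3443\right) \left(-3873 - 4039\right) = \left(-4444\right) \left(-7912\right) = 35160928$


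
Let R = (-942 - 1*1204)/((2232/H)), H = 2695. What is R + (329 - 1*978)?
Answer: -3616019/1116 ≈ -3240.2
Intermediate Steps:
R = -2891735/1116 (R = (-942 - 1*1204)/((2232/2695)) = (-942 - 1204)/((2232*(1/2695))) = -2146/2232/2695 = -2146*2695/2232 = -2891735/1116 ≈ -2591.2)
R + (329 - 1*978) = -2891735/1116 + (329 - 1*978) = -2891735/1116 + (329 - 978) = -2891735/1116 - 649 = -3616019/1116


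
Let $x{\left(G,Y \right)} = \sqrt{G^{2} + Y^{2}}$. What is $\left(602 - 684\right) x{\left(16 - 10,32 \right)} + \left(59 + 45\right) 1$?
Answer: $104 - 164 \sqrt{265} \approx -2565.7$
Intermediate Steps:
$\left(602 - 684\right) x{\left(16 - 10,32 \right)} + \left(59 + 45\right) 1 = \left(602 - 684\right) \sqrt{\left(16 - 10\right)^{2} + 32^{2}} + \left(59 + 45\right) 1 = \left(602 - 684\right) \sqrt{\left(16 - 10\right)^{2} + 1024} + 104 \cdot 1 = - 82 \sqrt{6^{2} + 1024} + 104 = - 82 \sqrt{36 + 1024} + 104 = - 82 \sqrt{1060} + 104 = - 82 \cdot 2 \sqrt{265} + 104 = - 164 \sqrt{265} + 104 = 104 - 164 \sqrt{265}$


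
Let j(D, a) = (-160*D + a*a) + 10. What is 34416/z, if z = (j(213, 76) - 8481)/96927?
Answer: -3335839632/36775 ≈ -90710.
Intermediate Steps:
j(D, a) = 10 + a² - 160*D (j(D, a) = (-160*D + a²) + 10 = (a² - 160*D) + 10 = 10 + a² - 160*D)
z = -36775/96927 (z = ((10 + 76² - 160*213) - 8481)/96927 = ((10 + 5776 - 34080) - 8481)*(1/96927) = (-28294 - 8481)*(1/96927) = -36775*1/96927 = -36775/96927 ≈ -0.37941)
34416/z = 34416/(-36775/96927) = 34416*(-96927/36775) = -3335839632/36775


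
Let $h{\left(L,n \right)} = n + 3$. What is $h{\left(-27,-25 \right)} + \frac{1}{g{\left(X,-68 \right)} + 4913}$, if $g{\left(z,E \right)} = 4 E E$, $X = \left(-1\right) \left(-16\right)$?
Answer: $- \frac{514997}{23409} \approx -22.0$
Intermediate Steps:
$X = 16$
$g{\left(z,E \right)} = 4 E^{2}$
$h{\left(L,n \right)} = 3 + n$
$h{\left(-27,-25 \right)} + \frac{1}{g{\left(X,-68 \right)} + 4913} = \left(3 - 25\right) + \frac{1}{4 \left(-68\right)^{2} + 4913} = -22 + \frac{1}{4 \cdot 4624 + 4913} = -22 + \frac{1}{18496 + 4913} = -22 + \frac{1}{23409} = - \frac{514997}{23409}$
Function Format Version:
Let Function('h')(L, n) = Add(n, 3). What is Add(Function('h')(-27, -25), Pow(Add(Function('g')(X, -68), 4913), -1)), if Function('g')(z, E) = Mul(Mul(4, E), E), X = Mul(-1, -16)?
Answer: Rational(-514997, 23409) ≈ -22.000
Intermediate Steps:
X = 16
Function('g')(z, E) = Mul(4, Pow(E, 2))
Function('h')(L, n) = Add(3, n)
Add(Function('h')(-27, -25), Pow(Add(Function('g')(X, -68), 4913), -1)) = Add(Add(3, -25), Pow(Add(Mul(4, Pow(-68, 2)), 4913), -1)) = Add(-22, Pow(Add(Mul(4, 4624), 4913), -1)) = Add(-22, Pow(Add(18496, 4913), -1)) = Add(-22, Pow(23409, -1)) = Add(-22, Rational(1, 23409)) = Rational(-514997, 23409)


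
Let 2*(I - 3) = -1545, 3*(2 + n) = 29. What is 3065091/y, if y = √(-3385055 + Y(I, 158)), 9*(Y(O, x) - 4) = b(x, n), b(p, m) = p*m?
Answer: -9195273*I*√274178229/91392743 ≈ -1666.0*I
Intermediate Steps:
n = 23/3 (n = -2 + (⅓)*29 = -2 + 29/3 = 23/3 ≈ 7.6667)
I = -1539/2 (I = 3 + (½)*(-1545) = 3 - 1545/2 = -1539/2 ≈ -769.50)
b(p, m) = m*p
Y(O, x) = 4 + 23*x/27 (Y(O, x) = 4 + (23*x/3)/9 = 4 + 23*x/27)
y = I*√274178229/9 (y = √(-3385055 + (4 + (23/27)*158)) = √(-3385055 + (4 + 3634/27)) = √(-3385055 + 3742/27) = √(-91392743/27) = I*√274178229/9 ≈ 1839.8*I)
3065091/y = 3065091/((I*√274178229/9)) = 3065091*(-3*I*√274178229/91392743) = -9195273*I*√274178229/91392743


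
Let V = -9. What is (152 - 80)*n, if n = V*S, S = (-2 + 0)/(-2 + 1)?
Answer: -1296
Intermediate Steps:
S = 2 (S = -2/(-1) = -2*(-1) = 2)
n = -18 (n = -9*2 = -18)
(152 - 80)*n = (152 - 80)*(-18) = 72*(-18) = -1296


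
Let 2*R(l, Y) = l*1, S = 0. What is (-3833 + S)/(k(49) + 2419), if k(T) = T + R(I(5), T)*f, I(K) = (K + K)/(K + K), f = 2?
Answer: -3833/2469 ≈ -1.5525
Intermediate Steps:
I(K) = 1 (I(K) = (2*K)/((2*K)) = (2*K)*(1/(2*K)) = 1)
R(l, Y) = l/2 (R(l, Y) = (l*1)/2 = l/2)
k(T) = 1 + T (k(T) = T + ((½)*1)*2 = T + (½)*2 = T + 1 = 1 + T)
(-3833 + S)/(k(49) + 2419) = (-3833 + 0)/((1 + 49) + 2419) = -3833/(50 + 2419) = -3833/2469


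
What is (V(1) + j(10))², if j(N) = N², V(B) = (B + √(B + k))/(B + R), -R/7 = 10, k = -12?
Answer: (6899 - I*√11)²/4761 ≈ 9997.1 - 9.612*I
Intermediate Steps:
R = -70 (R = -7*10 = -70)
V(B) = (B + √(-12 + B))/(-70 + B) (V(B) = (B + √(B - 12))/(B - 70) = (B + √(-12 + B))/(-70 + B))
(V(1) + j(10))² = ((1 + √(-12 + 1))/(-70 + 1) + 10²)² = ((1 + √(-11))/(-69) + 100)² = (-(1 + I*√11)/69 + 100)² = ((-1/69 - I*√11/69) + 100)² = (6899/69 - I*√11/69)²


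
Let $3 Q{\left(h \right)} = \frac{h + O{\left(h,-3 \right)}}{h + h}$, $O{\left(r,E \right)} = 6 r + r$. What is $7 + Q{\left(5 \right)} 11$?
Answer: $\frac{65}{3} \approx 21.667$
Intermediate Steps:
$O{\left(r,E \right)} = 7 r$
$Q{\left(h \right)} = \frac{4}{3}$ ($Q{\left(h \right)} = \frac{\left(h + 7 h\right) \frac{1}{h + h}}{3} = \frac{8 h \frac{1}{2 h}}{3} = \frac{1}{3} \cdot 4 = \frac{4}{3}$)
$7 + Q{\left(5 \right)} 11 = 7 + \frac{4}{3} \cdot 11 = 7 + \frac{44}{3} = \frac{65}{3}$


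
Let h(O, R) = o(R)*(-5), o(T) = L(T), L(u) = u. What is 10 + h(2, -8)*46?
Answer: 1850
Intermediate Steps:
o(T) = T
h(O, R) = -5*R (h(O, R) = R*(-5) = -5*R)
10 + h(2, -8)*46 = 10 - 5*(-8)*46 = 10 + 40*46 = 10 + 1840 = 1850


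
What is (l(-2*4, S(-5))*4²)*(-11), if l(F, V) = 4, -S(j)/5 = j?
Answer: -704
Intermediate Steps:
S(j) = -5*j
(l(-2*4, S(-5))*4²)*(-11) = (4*4²)*(-11) = (4*16)*(-11) = 64*(-11) = -704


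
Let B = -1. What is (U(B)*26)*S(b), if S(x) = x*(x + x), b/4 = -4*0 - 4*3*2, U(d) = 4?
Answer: 1916928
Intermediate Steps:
b = -96 (b = 4*(-4*0 - 4*3*2) = 4*(0 - 12*2) = 4*(0 - 24) = 4*(-24) = -96)
S(x) = 2*x² (S(x) = x*(2*x) = 2*x²)
(U(B)*26)*S(b) = (4*26)*(2*(-96)²) = 104*(2*9216) = 104*18432 = 1916928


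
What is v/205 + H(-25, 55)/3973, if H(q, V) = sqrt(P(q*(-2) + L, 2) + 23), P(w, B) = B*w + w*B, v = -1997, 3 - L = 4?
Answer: -1997/205 + sqrt(219)/3973 ≈ -9.7377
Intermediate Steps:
L = -1 (L = 3 - 1*4 = 3 - 4 = -1)
P(w, B) = 2*B*w (P(w, B) = B*w + B*w = 2*B*w)
H(q, V) = sqrt(19 - 8*q) (H(q, V) = sqrt(2*2*(q*(-2) - 1) + 23) = sqrt(2*2*(-2*q - 1) + 23) = sqrt(2*2*(-1 - 2*q) + 23) = sqrt((-4 - 8*q) + 23) = sqrt(19 - 8*q))
v/205 + H(-25, 55)/3973 = -1997/205 + sqrt(19 - 8*(-25))/3973 = -1997*1/205 + sqrt(19 + 200)*(1/3973) = -1997/205 + sqrt(219)*(1/3973) = -1997/205 + sqrt(219)/3973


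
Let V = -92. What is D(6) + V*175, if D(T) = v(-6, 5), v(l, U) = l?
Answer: -16106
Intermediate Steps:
D(T) = -6
D(6) + V*175 = -6 - 92*175 = -6 - 16100 = -16106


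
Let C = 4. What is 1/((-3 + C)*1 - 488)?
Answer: -1/487 ≈ -0.0020534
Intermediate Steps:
1/((-3 + C)*1 - 488) = 1/((-3 + 4)*1 - 488) = 1/(1*1 - 488) = 1/(1 - 488) = 1/(-487) = -1/487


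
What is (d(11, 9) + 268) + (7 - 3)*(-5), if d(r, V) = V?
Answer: 257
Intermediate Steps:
(d(11, 9) + 268) + (7 - 3)*(-5) = (9 + 268) + (7 - 3)*(-5) = 277 + 4*(-5) = 277 - 20 = 257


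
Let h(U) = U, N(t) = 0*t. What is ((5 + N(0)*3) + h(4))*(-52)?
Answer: -468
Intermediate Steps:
N(t) = 0
((5 + N(0)*3) + h(4))*(-52) = ((5 + 0*3) + 4)*(-52) = ((5 + 0) + 4)*(-52) = (5 + 4)*(-52) = 9*(-52) = -468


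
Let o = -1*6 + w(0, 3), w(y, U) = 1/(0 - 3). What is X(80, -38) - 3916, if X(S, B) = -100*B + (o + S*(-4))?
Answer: -1327/3 ≈ -442.33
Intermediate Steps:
w(y, U) = -⅓ (w(y, U) = 1/(-3) = -⅓)
o = -19/3 (o = -1*6 - ⅓ = -6 - ⅓ = -19/3 ≈ -6.3333)
X(S, B) = -19/3 - 100*B - 4*S (X(S, B) = -100*B + (-19/3 + S*(-4)) = -100*B + (-19/3 - 4*S) = -19/3 - 100*B - 4*S)
X(80, -38) - 3916 = (-19/3 - 100*(-38) - 4*80) - 3916 = (-19/3 + 3800 - 320) - 3916 = 10421/3 - 3916 = -1327/3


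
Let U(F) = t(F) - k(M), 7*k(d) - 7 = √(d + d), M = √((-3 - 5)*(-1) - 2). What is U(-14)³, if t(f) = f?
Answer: -(105 + 2^(¾)*3^(¼))³/343 ≈ -3593.0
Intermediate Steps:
M = √6 (M = √(-8*(-1) - 2) = √(8 - 2) = √6 ≈ 2.4495)
k(d) = 1 + √2*√d/7 (k(d) = 1 + √(d + d)/7 = 1 + √(2*d)/7 = 1 + (√2*√d)/7 = 1 + √2*√d/7)
U(F) = -1 + F - 2^(¾)*3^(¼)/7 (U(F) = F - (1 + √2*√(√6)/7) = F - (1 + √2*6^(¼)/7) = F - (1 + 2^(¾)*3^(¼)/7) = F + (-1 - 2^(¾)*3^(¼)/7) = -1 + F - 2^(¾)*3^(¼)/7)
U(-14)³ = (-1 - 14 - 2^(¾)*3^(¼)/7)³ = (-15 - 2^(¾)*3^(¼)/7)³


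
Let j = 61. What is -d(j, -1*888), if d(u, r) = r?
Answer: 888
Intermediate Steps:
-d(j, -1*888) = -(-1)*888 = -1*(-888) = 888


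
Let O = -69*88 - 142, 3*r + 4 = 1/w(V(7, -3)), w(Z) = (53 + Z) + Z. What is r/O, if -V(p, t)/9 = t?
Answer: 427/1994694 ≈ 0.00021407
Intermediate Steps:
V(p, t) = -9*t
w(Z) = 53 + 2*Z
r = -427/321 (r = -4/3 + 1/(3*(53 + 2*(-9*(-3)))) = -4/3 + 1/(3*(53 + 2*27)) = -4/3 + 1/(3*(53 + 54)) = -4/3 + (1/3)/107 = -4/3 + (1/3)*(1/107) = -4/3 + 1/321 = -427/321 ≈ -1.3302)
O = -6214 (O = -6072 - 142 = -6214)
r/O = -427/321/(-6214) = -427/321*(-1/6214) = 427/1994694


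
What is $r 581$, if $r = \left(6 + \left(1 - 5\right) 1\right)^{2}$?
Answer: $2324$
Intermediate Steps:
$r = 4$ ($r = \left(6 - 4\right)^{2} = 2^{2} = 4$)
$r 581 = 4 \cdot 581 = 2324$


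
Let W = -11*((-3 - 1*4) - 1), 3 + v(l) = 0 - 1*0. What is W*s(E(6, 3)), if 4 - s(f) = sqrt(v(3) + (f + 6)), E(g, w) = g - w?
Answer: 352 - 88*sqrt(6) ≈ 136.44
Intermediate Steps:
v(l) = -3 (v(l) = -3 + (0 - 1*0) = -3 + (0 + 0) = -3 + 0 = -3)
s(f) = 4 - sqrt(3 + f) (s(f) = 4 - sqrt(-3 + (f + 6)) = 4 - sqrt(-3 + (6 + f)) = 4 - sqrt(3 + f))
W = 88 (W = -11*((-3 - 4) - 1) = -11*(-7 - 1) = -11*(-8) = 88)
W*s(E(6, 3)) = 88*(4 - sqrt(3 + (6 - 1*3))) = 88*(4 - sqrt(3 + (6 - 3))) = 88*(4 - sqrt(3 + 3)) = 88*(4 - sqrt(6)) = 352 - 88*sqrt(6)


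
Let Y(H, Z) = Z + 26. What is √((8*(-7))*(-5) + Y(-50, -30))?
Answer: 2*√69 ≈ 16.613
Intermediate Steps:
Y(H, Z) = 26 + Z
√((8*(-7))*(-5) + Y(-50, -30)) = √((8*(-7))*(-5) + (26 - 30)) = √(-56*(-5) - 4) = √(280 - 4) = √276 = 2*√69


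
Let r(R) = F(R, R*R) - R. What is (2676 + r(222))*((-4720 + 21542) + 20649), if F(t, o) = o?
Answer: 1938674598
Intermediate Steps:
r(R) = R² - R (r(R) = R*R - R = R² - R)
(2676 + r(222))*((-4720 + 21542) + 20649) = (2676 + 222*(-1 + 222))*((-4720 + 21542) + 20649) = (2676 + 222*221)*(16822 + 20649) = (2676 + 49062)*37471 = 51738*37471 = 1938674598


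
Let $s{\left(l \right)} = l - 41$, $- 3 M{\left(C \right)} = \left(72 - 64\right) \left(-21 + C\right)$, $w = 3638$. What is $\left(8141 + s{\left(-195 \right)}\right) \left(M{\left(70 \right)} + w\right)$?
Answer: $27725470$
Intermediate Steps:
$M{\left(C \right)} = 56 - \frac{8 C}{3}$ ($M{\left(C \right)} = - \frac{\left(72 - 64\right) \left(-21 + C\right)}{3} = - \frac{8 \left(-21 + C\right)}{3} = - \frac{-168 + 8 C}{3} = 56 - \frac{8 C}{3}$)
$s{\left(l \right)} = -41 + l$
$\left(8141 + s{\left(-195 \right)}\right) \left(M{\left(70 \right)} + w\right) = \left(8141 - 236\right) \left(\left(56 - \frac{560}{3}\right) + 3638\right) = 7905 \left(- \frac{392}{3} + 3638\right) = 7905 \cdot \frac{10522}{3} = 27725470$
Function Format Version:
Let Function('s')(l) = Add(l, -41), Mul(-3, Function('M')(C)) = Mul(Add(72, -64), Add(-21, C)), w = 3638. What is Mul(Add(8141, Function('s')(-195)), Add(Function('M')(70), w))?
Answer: 27725470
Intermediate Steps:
Function('M')(C) = Add(56, Mul(Rational(-8, 3), C)) (Function('M')(C) = Mul(Rational(-1, 3), Mul(Add(72, -64), Add(-21, C))) = Mul(Rational(-1, 3), Mul(8, Add(-21, C))) = Mul(Rational(-1, 3), Add(-168, Mul(8, C))) = Add(56, Mul(Rational(-8, 3), C)))
Function('s')(l) = Add(-41, l)
Mul(Add(8141, Function('s')(-195)), Add(Function('M')(70), w)) = Mul(Add(8141, Add(-41, -195)), Add(Add(56, Mul(Rational(-8, 3), 70)), 3638)) = Mul(Add(8141, -236), Add(Add(56, Rational(-560, 3)), 3638)) = Mul(7905, Add(Rational(-392, 3), 3638)) = Mul(7905, Rational(10522, 3)) = 27725470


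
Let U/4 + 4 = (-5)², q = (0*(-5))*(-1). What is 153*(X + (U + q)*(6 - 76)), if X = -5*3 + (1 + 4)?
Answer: -901170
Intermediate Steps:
X = -10 (X = -15 + 5 = -10)
q = 0 (q = 0*(-1) = 0)
U = 84 (U = -16 + 4*(-5)² = -16 + 4*25 = -16 + 100 = 84)
153*(X + (U + q)*(6 - 76)) = 153*(-10 + (84 + 0)*(6 - 76)) = 153*(-10 + 84*(-70)) = 153*(-10 - 5880) = 153*(-5890) = -901170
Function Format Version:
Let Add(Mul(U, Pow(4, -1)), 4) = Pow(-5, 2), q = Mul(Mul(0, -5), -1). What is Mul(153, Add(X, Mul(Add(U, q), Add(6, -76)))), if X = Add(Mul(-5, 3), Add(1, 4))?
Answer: -901170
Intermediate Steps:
X = -10 (X = Add(-15, 5) = -10)
q = 0 (q = Mul(0, -1) = 0)
U = 84 (U = Add(-16, Mul(4, Pow(-5, 2))) = Add(-16, Mul(4, 25)) = Add(-16, 100) = 84)
Mul(153, Add(X, Mul(Add(U, q), Add(6, -76)))) = Mul(153, Add(-10, Mul(Add(84, 0), Add(6, -76)))) = Mul(153, Add(-10, Mul(84, -70))) = Mul(153, Add(-10, -5880)) = Mul(153, -5890) = -901170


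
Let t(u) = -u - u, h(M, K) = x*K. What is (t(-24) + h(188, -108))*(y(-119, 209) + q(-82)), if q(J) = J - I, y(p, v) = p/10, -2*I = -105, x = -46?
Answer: -3671712/5 ≈ -7.3434e+5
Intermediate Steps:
I = 105/2 (I = -½*(-105) = 105/2 ≈ 52.500)
h(M, K) = -46*K
y(p, v) = p/10 (y(p, v) = p*(⅒) = p/10)
q(J) = -105/2 + J (q(J) = J - 1*105/2 = J - 105/2 = -105/2 + J)
t(u) = -2*u
(t(-24) + h(188, -108))*(y(-119, 209) + q(-82)) = (-2*(-24) - 46*(-108))*((⅒)*(-119) + (-105/2 - 82)) = (48 + 4968)*(-119/10 - 269/2) = 5016*(-732/5) = -3671712/5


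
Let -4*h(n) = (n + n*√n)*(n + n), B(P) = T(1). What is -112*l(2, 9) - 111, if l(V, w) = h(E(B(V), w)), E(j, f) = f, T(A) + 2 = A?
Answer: 18033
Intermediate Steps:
T(A) = -2 + A
B(P) = -1 (B(P) = -2 + 1 = -1)
h(n) = -n*(n + n^(3/2))/2 (h(n) = -(n + n*√n)*(n + n)/4 = -(n + n^(3/2))*2*n/4 = -n*(n + n^(3/2))/2)
l(V, w) = -w²/2 - w^(5/2)/2
-112*l(2, 9) - 111 = -112*(-½*9² - 9^(5/2)/2) - 111 = -112*(-½*81 - ½*243) - 111 = -112*(-81/2 - 243/2) - 111 = -112*(-162) - 111 = 18144 - 111 = 18033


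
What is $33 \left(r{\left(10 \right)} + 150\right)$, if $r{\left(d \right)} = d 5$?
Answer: $6600$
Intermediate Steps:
$r{\left(d \right)} = 5 d$
$33 \left(r{\left(10 \right)} + 150\right) = 33 \left(5 \cdot 10 + 150\right) = 33 \left(50 + 150\right) = 33 \cdot 200 = 6600$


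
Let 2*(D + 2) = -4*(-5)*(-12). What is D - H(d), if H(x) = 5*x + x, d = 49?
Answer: -416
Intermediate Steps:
D = -122 (D = -2 + (-4*(-5)*(-12))/2 = -2 + (20*(-12))/2 = -2 + (½)*(-240) = -2 - 120 = -122)
H(x) = 6*x
D - H(d) = -122 - 6*49 = -122 - 1*294 = -122 - 294 = -416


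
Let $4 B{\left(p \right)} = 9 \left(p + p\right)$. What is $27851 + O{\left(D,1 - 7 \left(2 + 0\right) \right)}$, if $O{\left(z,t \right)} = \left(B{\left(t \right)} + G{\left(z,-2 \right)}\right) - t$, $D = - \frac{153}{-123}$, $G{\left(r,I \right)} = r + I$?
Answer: $\frac{2279989}{82} \approx 27805.0$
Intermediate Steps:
$G{\left(r,I \right)} = I + r$
$D = \frac{51}{41}$ ($D = \left(-153\right) \left(- \frac{1}{123}\right) = \frac{51}{41} \approx 1.2439$)
$B{\left(p \right)} = \frac{9 p}{2}$ ($B{\left(p \right)} = \frac{9 \left(p + p\right)}{4} = \frac{9 \cdot 2 p}{4} = \frac{18 p}{4} = \frac{9 p}{2}$)
$O{\left(z,t \right)} = -2 + z + \frac{7 t}{2}$ ($O{\left(z,t \right)} = \left(\frac{9 t}{2} + \left(-2 + z\right)\right) - t = \left(-2 + z + \frac{9 t}{2}\right) - t = -2 + z + \frac{7 t}{2}$)
$27851 + O{\left(D,1 - 7 \left(2 + 0\right) \right)} = 27851 + \left(-2 + \frac{51}{41} + \frac{7 \left(1 - 7 \left(2 + 0\right)\right)}{2}\right) = 27851 + \left(-2 + \frac{51}{41} + \frac{7 \left(1 - 14\right)}{2}\right) = 27851 + \left(-2 + \frac{51}{41} + \frac{7}{2} \left(-13\right)\right) = 27851 - \frac{3793}{82} = \frac{2279989}{82}$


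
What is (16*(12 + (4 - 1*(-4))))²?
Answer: 102400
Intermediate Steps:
(16*(12 + (4 - 1*(-4))))² = (16*(12 + (4 + 4)))² = (16*(12 + 8))² = (16*20)² = 320² = 102400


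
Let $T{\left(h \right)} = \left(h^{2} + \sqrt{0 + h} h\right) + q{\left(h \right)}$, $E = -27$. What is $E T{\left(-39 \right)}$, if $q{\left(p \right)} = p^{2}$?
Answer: $-82134 + 1053 i \sqrt{39} \approx -82134.0 + 6576.0 i$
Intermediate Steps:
$T{\left(h \right)} = h^{\frac{3}{2}} + 2 h^{2}$ ($T{\left(h \right)} = \left(h^{2} + \sqrt{0 + h} h\right) + h^{2} = \left(h^{2} + \sqrt{h} h\right) + h^{2} = \left(h^{2} + h^{\frac{3}{2}}\right) + h^{2} = h^{\frac{3}{2}} + 2 h^{2}$)
$E T{\left(-39 \right)} = - 27 \left(\left(-39\right)^{\frac{3}{2}} + 2 \left(-39\right)^{2}\right) = - 27 \left(- 39 i \sqrt{39} + 2 \cdot 1521\right) = - 27 \left(- 39 i \sqrt{39} + 3042\right) = - 27 \left(3042 - 39 i \sqrt{39}\right) = -82134 + 1053 i \sqrt{39}$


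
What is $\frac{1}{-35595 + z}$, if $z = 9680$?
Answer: $- \frac{1}{25915} \approx -3.8588 \cdot 10^{-5}$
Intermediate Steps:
$\frac{1}{-35595 + z} = \frac{1}{-35595 + 9680} = \frac{1}{-25915} = - \frac{1}{25915}$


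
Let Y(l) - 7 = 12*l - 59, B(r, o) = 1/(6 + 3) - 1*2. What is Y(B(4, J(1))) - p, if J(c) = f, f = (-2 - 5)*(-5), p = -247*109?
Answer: 80545/3 ≈ 26848.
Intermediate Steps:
p = -26923
f = 35 (f = -7*(-5) = 35)
J(c) = 35
B(r, o) = -17/9 (B(r, o) = 1/9 - 2 = ⅑ - 2 = -17/9)
Y(l) = -52 + 12*l (Y(l) = 7 + (12*l - 59) = 7 + (-59 + 12*l) = -52 + 12*l)
Y(B(4, J(1))) - p = (-52 + 12*(-17/9)) - 1*(-26923) = (-52 - 68/3) + 26923 = -224/3 + 26923 = 80545/3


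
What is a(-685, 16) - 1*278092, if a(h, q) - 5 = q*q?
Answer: -277831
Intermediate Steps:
a(h, q) = 5 + q² (a(h, q) = 5 + q*q = 5 + q²)
a(-685, 16) - 1*278092 = (5 + 16²) - 1*278092 = (5 + 256) - 278092 = 261 - 278092 = -277831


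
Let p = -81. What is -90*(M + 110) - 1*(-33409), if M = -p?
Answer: 16219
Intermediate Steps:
M = 81 (M = -1*(-81) = 81)
-90*(M + 110) - 1*(-33409) = -90*(81 + 110) - 1*(-33409) = -90*191 + 33409 = -17190 + 33409 = 16219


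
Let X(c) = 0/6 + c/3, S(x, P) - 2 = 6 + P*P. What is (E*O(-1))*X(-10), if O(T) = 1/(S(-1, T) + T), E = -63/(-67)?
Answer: -105/268 ≈ -0.39179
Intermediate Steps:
S(x, P) = 8 + P² (S(x, P) = 2 + (6 + P*P) = 2 + (6 + P²) = 8 + P²)
E = 63/67 (E = -63*(-1/67) = 63/67 ≈ 0.94030)
X(c) = c/3 (X(c) = 0*(⅙) + c*(⅓) = 0 + c/3 = c/3)
O(T) = 1/(8 + T + T²) (O(T) = 1/((8 + T²) + T) = 1/(8 + T + T²))
(E*O(-1))*X(-10) = (63/(67*(8 - 1 + (-1)²)))*((⅓)*(-10)) = (63/(67*(8 - 1 + 1)))*(-10/3) = ((63/67)/8)*(-10/3) = ((63/67)*(⅛))*(-10/3) = (63/536)*(-10/3) = -105/268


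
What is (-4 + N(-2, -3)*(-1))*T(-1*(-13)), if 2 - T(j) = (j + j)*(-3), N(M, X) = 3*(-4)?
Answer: 640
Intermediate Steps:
N(M, X) = -12
T(j) = 2 + 6*j (T(j) = 2 - (j + j)*(-3) = 2 - 2*j*(-3) = 2 - (-6)*j = 2 + 6*j)
(-4 + N(-2, -3)*(-1))*T(-1*(-13)) = (-4 - 12*(-1))*(2 + 6*(-1*(-13))) = (-4 + 12)*(2 + 6*13) = 8*(2 + 78) = 8*80 = 640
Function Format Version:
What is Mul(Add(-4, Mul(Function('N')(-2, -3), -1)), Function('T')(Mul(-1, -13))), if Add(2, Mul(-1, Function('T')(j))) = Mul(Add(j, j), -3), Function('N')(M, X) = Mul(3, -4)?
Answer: 640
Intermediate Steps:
Function('N')(M, X) = -12
Function('T')(j) = Add(2, Mul(6, j)) (Function('T')(j) = Add(2, Mul(-1, Mul(Add(j, j), -3))) = Add(2, Mul(-1, Mul(Mul(2, j), -3))) = Add(2, Mul(-1, Mul(-6, j))) = Add(2, Mul(6, j)))
Mul(Add(-4, Mul(Function('N')(-2, -3), -1)), Function('T')(Mul(-1, -13))) = Mul(Add(-4, Mul(-12, -1)), Add(2, Mul(6, Mul(-1, -13)))) = Mul(Add(-4, 12), Add(2, Mul(6, 13))) = Mul(8, Add(2, 78)) = Mul(8, 80) = 640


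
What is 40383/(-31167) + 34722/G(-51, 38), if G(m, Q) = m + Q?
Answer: -120300617/45019 ≈ -2672.2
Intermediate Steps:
G(m, Q) = Q + m
40383/(-31167) + 34722/G(-51, 38) = 40383/(-31167) + 34722/(38 - 51) = 40383*(-1/31167) + 34722/(-13) = -4487/3463 + 34722*(-1/13) = -4487/3463 - 34722/13 = -120300617/45019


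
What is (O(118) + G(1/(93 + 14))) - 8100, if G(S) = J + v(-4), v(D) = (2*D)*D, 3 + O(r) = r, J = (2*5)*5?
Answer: -7903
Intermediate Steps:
J = 50 (J = 10*5 = 50)
O(r) = -3 + r
v(D) = 2*D²
G(S) = 82 (G(S) = 50 + 2*(-4)² = 50 + 2*16 = 50 + 32 = 82)
(O(118) + G(1/(93 + 14))) - 8100 = ((-3 + 118) + 82) - 8100 = (115 + 82) - 8100 = 197 - 8100 = -7903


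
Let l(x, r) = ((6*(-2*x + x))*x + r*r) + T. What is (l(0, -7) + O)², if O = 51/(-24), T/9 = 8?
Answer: 904401/64 ≈ 14131.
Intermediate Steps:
T = 72 (T = 9*8 = 72)
O = -17/8 (O = 51*(-1/24) = -17/8 ≈ -2.1250)
l(x, r) = 72 + r² - 6*x² (l(x, r) = ((6*(-2*x + x))*x + r*r) + 72 = ((6*(-x))*x + r²) + 72 = ((-6*x)*x + r²) + 72 = (-6*x² + r²) + 72 = (r² - 6*x²) + 72 = 72 + r² - 6*x²)
(l(0, -7) + O)² = ((72 + (-7)² - 6*0²) - 17/8)² = ((72 + 49 - 6*0) - 17/8)² = ((72 + 49 + 0) - 17/8)² = (121 - 17/8)² = (951/8)² = 904401/64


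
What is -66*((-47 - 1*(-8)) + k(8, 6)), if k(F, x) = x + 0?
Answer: 2178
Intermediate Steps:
k(F, x) = x
-66*((-47 - 1*(-8)) + k(8, 6)) = -66*((-47 - 1*(-8)) + 6) = -66*((-47 + 8) + 6) = -66*(-39 + 6) = -66*(-33) = 2178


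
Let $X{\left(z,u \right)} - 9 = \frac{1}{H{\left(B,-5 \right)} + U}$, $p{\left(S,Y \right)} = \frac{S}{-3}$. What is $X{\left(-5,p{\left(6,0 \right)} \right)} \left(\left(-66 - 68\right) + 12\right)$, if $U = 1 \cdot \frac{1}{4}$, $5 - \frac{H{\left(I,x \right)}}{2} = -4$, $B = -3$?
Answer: $- \frac{80642}{73} \approx -1104.7$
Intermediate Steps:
$H{\left(I,x \right)} = 18$ ($H{\left(I,x \right)} = 10 - -8 = 10 + 8 = 18$)
$p{\left(S,Y \right)} = - \frac{S}{3}$ ($p{\left(S,Y \right)} = S \left(- \frac{1}{3}\right) = - \frac{S}{3}$)
$U = \frac{1}{4}$ ($U = 1 \cdot \frac{1}{4} = \frac{1}{4} \approx 0.25$)
$X{\left(z,u \right)} = \frac{661}{73}$ ($X{\left(z,u \right)} = 9 + \frac{1}{18 + \frac{1}{4}} = 9 + \frac{1}{\frac{73}{4}} = 9 + \frac{4}{73} = \frac{661}{73}$)
$X{\left(-5,p{\left(6,0 \right)} \right)} \left(\left(-66 - 68\right) + 12\right) = \frac{661 \left(\left(-66 - 68\right) + 12\right)}{73} = \frac{661 \left(-134 + 12\right)}{73} = \frac{661}{73} \left(-122\right) = - \frac{80642}{73}$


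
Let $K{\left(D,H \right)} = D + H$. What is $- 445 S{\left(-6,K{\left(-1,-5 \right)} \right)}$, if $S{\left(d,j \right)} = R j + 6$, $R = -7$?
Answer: $-21360$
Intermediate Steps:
$S{\left(d,j \right)} = 6 - 7 j$ ($S{\left(d,j \right)} = - 7 j + 6 = 6 - 7 j$)
$- 445 S{\left(-6,K{\left(-1,-5 \right)} \right)} = - 445 \left(6 - 7 \left(-1 - 5\right)\right) = - 445 \left(6 - -42\right) = - 445 \left(6 + 42\right) = \left(-445\right) 48 = -21360$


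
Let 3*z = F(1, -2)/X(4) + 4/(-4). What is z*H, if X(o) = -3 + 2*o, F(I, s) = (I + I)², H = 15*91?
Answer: -91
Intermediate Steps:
H = 1365
F(I, s) = 4*I² (F(I, s) = (2*I)² = 4*I²)
z = -1/15 (z = ((4*1²)/(-3 + 2*4) + 4/(-4))/3 = ((4*1)/(-3 + 8) + 4*(-¼))/3 = (4/5 - 1)/3 = (4*(⅕) - 1)/3 = (⅘ - 1)/3 = (⅓)*(-⅕) = -1/15 ≈ -0.066667)
z*H = -1/15*1365 = -91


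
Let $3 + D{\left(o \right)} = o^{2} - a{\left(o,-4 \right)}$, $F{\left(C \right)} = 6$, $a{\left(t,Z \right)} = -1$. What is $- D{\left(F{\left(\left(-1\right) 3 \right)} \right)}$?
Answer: $-34$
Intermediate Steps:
$D{\left(o \right)} = -2 + o^{2}$ ($D{\left(o \right)} = -3 + \left(o^{2} - -1\right) = -3 + \left(o^{2} + 1\right) = -3 + \left(1 + o^{2}\right) = -2 + o^{2}$)
$- D{\left(F{\left(\left(-1\right) 3 \right)} \right)} = - (-2 + 6^{2}) = - (-2 + 36) = \left(-1\right) 34 = -34$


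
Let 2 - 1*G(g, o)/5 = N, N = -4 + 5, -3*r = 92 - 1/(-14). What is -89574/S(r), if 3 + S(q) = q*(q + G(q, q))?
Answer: -158008536/1385539 ≈ -114.04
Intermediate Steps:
r = -1289/42 (r = -(92 - 1/(-14))/3 = -(92 - 1*(-1/14))/3 = -(92 + 1/14)/3 = -⅓*1289/14 = -1289/42 ≈ -30.690)
N = 1
G(g, o) = 5 (G(g, o) = 10 - 5*1 = 10 - 5 = 5)
S(q) = -3 + q*(5 + q) (S(q) = -3 + q*(q + 5) = -3 + q*(5 + q))
-89574/S(r) = -89574/(-3 + (-1289/42)² + 5*(-1289/42)) = -89574/(-3 + 1661521/1764 - 6445/42) = -89574/1385539/1764 = -89574*1764/1385539 = -158008536/1385539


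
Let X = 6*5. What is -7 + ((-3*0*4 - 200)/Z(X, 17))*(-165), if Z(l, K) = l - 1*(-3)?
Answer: 993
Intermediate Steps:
X = 30
Z(l, K) = 3 + l (Z(l, K) = l + 3 = 3 + l)
-7 + ((-3*0*4 - 200)/Z(X, 17))*(-165) = -7 + ((-3*0*4 - 200)/(3 + 30))*(-165) = -7 + ((0*4 - 200)/33)*(-165) = -7 + ((0 - 200)*(1/33))*(-165) = -7 - 200*1/33*(-165) = -7 - 200/33*(-165) = -7 + 1000 = 993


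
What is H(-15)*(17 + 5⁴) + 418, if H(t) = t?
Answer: -9212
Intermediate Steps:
H(-15)*(17 + 5⁴) + 418 = -15*(17 + 5⁴) + 418 = -15*(17 + 625) + 418 = -15*642 + 418 = -9630 + 418 = -9212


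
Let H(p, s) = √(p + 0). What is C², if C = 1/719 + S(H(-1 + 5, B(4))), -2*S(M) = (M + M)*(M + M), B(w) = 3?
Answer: 33074001/516961 ≈ 63.978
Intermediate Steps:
H(p, s) = √p
S(M) = -2*M² (S(M) = -(M + M)*(M + M)/2 = -2*M*2*M/2 = -2*M²)
C = -5751/719 (C = 1/719 - 2*(√(-1 + 5))² = 1/719 - 2*(√4)² = 1/719 - 2*2² = 1/719 - 2*4 = 1/719 - 8 = -5751/719 ≈ -7.9986)
C² = (-5751/719)² = 33074001/516961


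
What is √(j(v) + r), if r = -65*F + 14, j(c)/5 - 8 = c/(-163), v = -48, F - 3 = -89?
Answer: 2*√37498639/163 ≈ 75.136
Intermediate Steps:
F = -86 (F = 3 - 89 = -86)
j(c) = 40 - 5*c/163 (j(c) = 40 + 5*(c/(-163)) = 40 + 5*(c*(-1/163)) = 40 + 5*(-c/163) = 40 - 5*c/163)
r = 5604 (r = -65*(-86) + 14 = 5590 + 14 = 5604)
√(j(v) + r) = √((40 - 5/163*(-48)) + 5604) = √((40 + 240/163) + 5604) = √(6760/163 + 5604) = √(920212/163) = 2*√37498639/163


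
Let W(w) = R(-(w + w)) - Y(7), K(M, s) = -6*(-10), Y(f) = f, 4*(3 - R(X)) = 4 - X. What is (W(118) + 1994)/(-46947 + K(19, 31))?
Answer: -1930/46887 ≈ -0.041163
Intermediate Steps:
R(X) = 2 + X/4 (R(X) = 3 - (4 - X)/4 = 3 + (-1 + X/4) = 2 + X/4)
K(M, s) = 60
W(w) = -5 - w/2 (W(w) = (2 + (-(w + w))/4) - 1*7 = (2 + (-2*w)/4) - 7 = (2 - w/2) - 7 = -5 - w/2)
(W(118) + 1994)/(-46947 + K(19, 31)) = ((-5 - 1/2*118) + 1994)/(-46947 + 60) = ((-5 - 59) + 1994)/(-46887) = (-64 + 1994)*(-1/46887) = 1930*(-1/46887) = -1930/46887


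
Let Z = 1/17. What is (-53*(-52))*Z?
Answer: 2756/17 ≈ 162.12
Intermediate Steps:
Z = 1/17 ≈ 0.058824
(-53*(-52))*Z = -53*(-52)*(1/17) = 2756*(1/17) = 2756/17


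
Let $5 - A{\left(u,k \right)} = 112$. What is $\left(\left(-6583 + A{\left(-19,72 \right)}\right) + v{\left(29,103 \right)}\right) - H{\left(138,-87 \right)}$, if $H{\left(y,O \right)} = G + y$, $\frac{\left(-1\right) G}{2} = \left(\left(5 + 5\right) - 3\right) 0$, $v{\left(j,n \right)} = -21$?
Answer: $-6849$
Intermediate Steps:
$A{\left(u,k \right)} = -107$ ($A{\left(u,k \right)} = 5 - 112 = -107$)
$G = 0$ ($G = - 2 \left(\left(5 + 5\right) - 3\right) 0 = - 2 \left(10 - 3\right) 0 = - 2 \cdot 7 \cdot 0 = \left(-2\right) 0 = 0$)
$H{\left(y,O \right)} = y$ ($H{\left(y,O \right)} = 0 + y = y$)
$\left(\left(-6583 + A{\left(-19,72 \right)}\right) + v{\left(29,103 \right)}\right) - H{\left(138,-87 \right)} = \left(\left(-6583 - 107\right) - 21\right) - 138 = \left(-6690 - 21\right) - 138 = -6711 - 138 = -6849$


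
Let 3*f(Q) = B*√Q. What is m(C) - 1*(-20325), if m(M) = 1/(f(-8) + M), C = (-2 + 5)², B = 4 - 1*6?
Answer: 15467406/761 + 12*I*√2/761 ≈ 20325.0 + 0.0223*I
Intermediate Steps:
B = -2 (B = 4 - 6 = -2)
f(Q) = -2*√Q/3 (f(Q) = (-2*√Q)/3 = -2*√Q/3)
C = 9 (C = 3² = 9)
m(M) = 1/(M - 4*I*√2/3) (m(M) = 1/(-4*I*√2/3 + M) = 1/(M - 4*I*√2/3))
m(C) - 1*(-20325) = 3/(3*9 - 4*I*√2) - 1*(-20325) = 3/(27 - 4*I*√2) + 20325 = 20325 + 3/(27 - 4*I*√2)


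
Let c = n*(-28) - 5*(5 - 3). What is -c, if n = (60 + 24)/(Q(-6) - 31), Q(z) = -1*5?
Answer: -166/3 ≈ -55.333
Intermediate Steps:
Q(z) = -5
n = -7/3 (n = (60 + 24)/(-5 - 31) = 84/(-36) = 84*(-1/36) = -7/3 ≈ -2.3333)
c = 166/3 (c = -7/3*(-28) - 5*(5 - 3) = 196/3 - 5*2 = 196/3 - 10 = 166/3 ≈ 55.333)
-c = -1*166/3 = -166/3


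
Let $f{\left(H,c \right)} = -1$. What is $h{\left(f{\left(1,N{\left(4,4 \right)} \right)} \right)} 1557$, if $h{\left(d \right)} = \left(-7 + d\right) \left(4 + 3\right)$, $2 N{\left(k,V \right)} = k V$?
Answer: $-87192$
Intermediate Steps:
$N{\left(k,V \right)} = \frac{V k}{2}$ ($N{\left(k,V \right)} = \frac{k V}{2} = \frac{V k}{2}$)
$h{\left(d \right)} = -49 + 7 d$ ($h{\left(d \right)} = \left(-7 + d\right) 7 = -49 + 7 d$)
$h{\left(f{\left(1,N{\left(4,4 \right)} \right)} \right)} 1557 = \left(-49 + 7 \left(-1\right)\right) 1557 = \left(-49 - 7\right) 1557 = \left(-56\right) 1557 = -87192$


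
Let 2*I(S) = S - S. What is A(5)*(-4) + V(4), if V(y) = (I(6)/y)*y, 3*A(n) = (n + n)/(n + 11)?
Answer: -5/6 ≈ -0.83333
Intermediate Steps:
A(n) = 2*n/(3*(11 + n)) (A(n) = ((n + n)/(n + 11))/3 = ((2*n)/(11 + n))/3 = (2*n/(11 + n))/3 = 2*n/(3*(11 + n)))
I(S) = 0 (I(S) = (S - S)/2 = (1/2)*0 = 0)
V(y) = 0 (V(y) = (0/y)*y = 0*y = 0)
A(5)*(-4) + V(4) = ((2/3)*5/(11 + 5))*(-4) + 0 = ((2/3)*5/16)*(-4) + 0 = ((2/3)*5*(1/16))*(-4) + 0 = (5/24)*(-4) + 0 = -5/6 + 0 = -5/6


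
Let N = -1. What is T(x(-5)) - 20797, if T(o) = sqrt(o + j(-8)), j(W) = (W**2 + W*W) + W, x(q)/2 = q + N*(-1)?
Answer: -20797 + 4*sqrt(7) ≈ -20786.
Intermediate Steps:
x(q) = 2 + 2*q (x(q) = 2*(q - 1*(-1)) = 2*(q + 1) = 2*(1 + q) = 2 + 2*q)
j(W) = W + 2*W**2 (j(W) = (W**2 + W**2) + W = 2*W**2 + W = W + 2*W**2)
T(o) = sqrt(120 + o) (T(o) = sqrt(o - 8*(1 + 2*(-8))) = sqrt(o - 8*(1 - 16)) = sqrt(o - 8*(-15)) = sqrt(o + 120) = sqrt(120 + o))
T(x(-5)) - 20797 = sqrt(120 + (2 + 2*(-5))) - 20797 = sqrt(120 + (2 - 10)) - 20797 = sqrt(120 - 8) - 20797 = sqrt(112) - 20797 = 4*sqrt(7) - 20797 = -20797 + 4*sqrt(7)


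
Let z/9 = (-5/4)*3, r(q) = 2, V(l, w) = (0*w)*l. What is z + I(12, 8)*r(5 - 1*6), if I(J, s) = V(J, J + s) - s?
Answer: -199/4 ≈ -49.750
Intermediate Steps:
V(l, w) = 0 (V(l, w) = 0*l = 0)
I(J, s) = -s (I(J, s) = 0 - s = -s)
z = -135/4 (z = 9*((-5/4)*3) = 9*(((¼)*(-5))*3) = 9*(-5/4*3) = 9*(-15/4) = -135/4 ≈ -33.750)
z + I(12, 8)*r(5 - 1*6) = -135/4 - 1*8*2 = -135/4 - 8*2 = -135/4 - 16 = -199/4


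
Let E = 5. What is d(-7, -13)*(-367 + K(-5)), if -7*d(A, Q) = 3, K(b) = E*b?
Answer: 168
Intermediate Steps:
K(b) = 5*b
d(A, Q) = -3/7 (d(A, Q) = -1/7*3 = -3/7)
d(-7, -13)*(-367 + K(-5)) = -3*(-367 + 5*(-5))/7 = -3*(-367 - 25)/7 = -3/7*(-392) = 168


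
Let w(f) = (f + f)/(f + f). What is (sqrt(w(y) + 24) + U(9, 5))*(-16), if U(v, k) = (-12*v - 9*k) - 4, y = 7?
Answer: 2432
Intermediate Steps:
w(f) = 1 (w(f) = (2*f)/((2*f)) = (2*f)*(1/(2*f)) = 1)
U(v, k) = -4 - 12*v - 9*k
(sqrt(w(y) + 24) + U(9, 5))*(-16) = (sqrt(1 + 24) + (-4 - 12*9 - 9*5))*(-16) = (sqrt(25) + (-4 - 108 - 45))*(-16) = (5 - 157)*(-16) = -152*(-16) = 2432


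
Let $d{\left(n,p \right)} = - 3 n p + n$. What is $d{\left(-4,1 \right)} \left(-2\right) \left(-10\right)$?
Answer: $160$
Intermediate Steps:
$d{\left(n,p \right)} = n - 3 n p$ ($d{\left(n,p \right)} = - 3 n p + n = n - 3 n p$)
$d{\left(-4,1 \right)} \left(-2\right) \left(-10\right) = - 4 \left(1 - 3\right) \left(-2\right) \left(-10\right) = \left(-4\right) \left(-2\right) \left(-2\right) \left(-10\right) = 8 \left(-2\right) \left(-10\right) = \left(-16\right) \left(-10\right) = 160$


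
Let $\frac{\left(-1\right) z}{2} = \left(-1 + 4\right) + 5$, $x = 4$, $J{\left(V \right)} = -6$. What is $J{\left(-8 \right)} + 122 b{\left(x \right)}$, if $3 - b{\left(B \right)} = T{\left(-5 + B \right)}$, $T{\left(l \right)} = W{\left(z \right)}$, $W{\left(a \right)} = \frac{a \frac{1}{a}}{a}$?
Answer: $\frac{2941}{8} \approx 367.63$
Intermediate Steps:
$z = -16$ ($z = - 2 \left(\left(-1 + 4\right) + 5\right) = - 2 \left(3 + 5\right) = \left(-2\right) 8 = -16$)
$W{\left(a \right)} = \frac{1}{a}$ ($W{\left(a \right)} = 1 \frac{1}{a} = \frac{1}{a}$)
$T{\left(l \right)} = - \frac{1}{16}$ ($T{\left(l \right)} = \frac{1}{-16} = - \frac{1}{16}$)
$b{\left(B \right)} = \frac{49}{16}$ ($b{\left(B \right)} = 3 - - \frac{1}{16} = 3 + \frac{1}{16} = \frac{49}{16}$)
$J{\left(-8 \right)} + 122 b{\left(x \right)} = -6 + 122 \cdot \frac{49}{16} = -6 + \frac{2989}{8} = \frac{2941}{8}$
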